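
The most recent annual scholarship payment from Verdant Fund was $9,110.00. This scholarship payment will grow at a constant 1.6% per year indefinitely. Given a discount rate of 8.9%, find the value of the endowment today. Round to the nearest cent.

$126791.23

D₁ = D₀ × (1 + g) = $9,110.00 × 1.016 = $9,255.7600
Growing perpetuity: P = D₁ / (r − g) = $9,255.7600 / (0.089 − 0.016) = $126,791.23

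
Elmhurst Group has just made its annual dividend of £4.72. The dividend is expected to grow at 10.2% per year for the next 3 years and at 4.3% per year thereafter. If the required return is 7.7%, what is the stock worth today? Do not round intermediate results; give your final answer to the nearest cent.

£169.94

D_1 = 5.20144
D_2 = 5.73199
D_3 = 6.31665
Terminal value at year 3: TV = D_3×(1+g_2)/(r−g_2) = 6.58827/0.034 = 193.77251
P_0 = D_1/(1+r)^1 + D_2/(1+r)^2 + D_3/(1+r)^3 + TV/(1+r)^3
    = 4.82956 + 4.94167 + 5.05638 + 155.11188 = 169.93949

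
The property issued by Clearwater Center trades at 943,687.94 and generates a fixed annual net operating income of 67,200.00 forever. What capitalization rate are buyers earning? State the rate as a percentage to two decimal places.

7.12%

P = C/r ⇒ r = C/P = 67,200.00/943,687.94 = 0.071210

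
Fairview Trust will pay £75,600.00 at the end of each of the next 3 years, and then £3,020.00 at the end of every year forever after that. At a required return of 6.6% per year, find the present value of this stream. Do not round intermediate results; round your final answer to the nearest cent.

PV of 3-year annuity: £75,600.00 × [1 − (1+0.066)^−3] / 0.066 = 199857.19667
Perpetuity value at year 3: £3,020.00 / 0.066 = 45757.57576
PV of perpetuity: 45757.57576 / (1+0.066)^3 = 37773.86235
Total PV = 199857.19667 + 37773.86235 = 237631.05901

£237631.06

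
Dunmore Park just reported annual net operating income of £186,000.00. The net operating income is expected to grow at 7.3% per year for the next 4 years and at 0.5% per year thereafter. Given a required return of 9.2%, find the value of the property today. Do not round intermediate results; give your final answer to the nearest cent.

D_1 = 199578.00000
D_2 = 214147.19400
D_3 = 229779.93916
D_4 = 246553.87472
Terminal value at year 4: TV = D_4×(1+g_2)/(r−g_2) = 247786.64409/0.087 = 2848122.34591
P_0 = D_1/(1+r)^1 + D_2/(1+r)^2 + D_3/(1+r)^3 + D_4/(1+r)^4 + TV/(1+r)^4
    = 182763.73626 + 179583.78115 + 176459.15492 + 173388.89490 + 2002940.68241 = 2715136.24963

£2715136.25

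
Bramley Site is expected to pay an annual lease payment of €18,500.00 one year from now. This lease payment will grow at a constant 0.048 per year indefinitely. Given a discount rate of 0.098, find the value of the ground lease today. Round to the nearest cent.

€370000.00

Growing perpetuity: P = D₁ / (r − g) = €18,500.0000 / (0.098 − 0.048) = €370,000.00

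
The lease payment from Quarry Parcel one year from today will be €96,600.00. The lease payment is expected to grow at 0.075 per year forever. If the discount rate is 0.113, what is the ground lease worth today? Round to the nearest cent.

€2542105.26

Growing perpetuity: P = D₁ / (r − g) = €96,600.0000 / (0.113 − 0.075) = €2,542,105.26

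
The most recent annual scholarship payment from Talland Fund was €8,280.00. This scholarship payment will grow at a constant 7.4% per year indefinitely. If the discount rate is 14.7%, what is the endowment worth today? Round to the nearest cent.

€121818.08

D₁ = D₀ × (1 + g) = €8,280.00 × 1.074 = €8,892.7200
Growing perpetuity: P = D₁ / (r − g) = €8,892.7200 / (0.147 − 0.074) = €121,818.08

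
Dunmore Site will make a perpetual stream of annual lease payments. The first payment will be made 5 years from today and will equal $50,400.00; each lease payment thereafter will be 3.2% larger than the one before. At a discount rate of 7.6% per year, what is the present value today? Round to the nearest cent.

Value at end of year 4: C₁ / (r − g) = $50,400.00 / (0.076 − 0.032) = $1,145,454.5455
Discount to today: PV = $1,145,454.5455 / (1 + 0.076)^4 = $1,145,454.5455 / 1.340445 = $854,532.87

$854532.87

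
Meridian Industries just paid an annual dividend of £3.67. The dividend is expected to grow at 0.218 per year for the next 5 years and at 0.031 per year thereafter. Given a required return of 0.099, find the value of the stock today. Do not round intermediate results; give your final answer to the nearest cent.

D_1 = 4.47006
D_2 = 5.44453
D_3 = 6.63144
D_4 = 8.07710
D_5 = 9.83790
Terminal value at year 5: TV = D_5×(1+g_2)/(r−g_2) = 10.14288/0.068 = 149.15996
P_0 = D_1/(1+r)^1 + D_2/(1+r)^2 + D_3/(1+r)^3 + D_4/(1+r)^4 + D_5/(1+r)^5 + TV/(1+r)^5
    = 4.06739 + 4.50781 + 4.99591 + 5.53687 + 6.13641 + 93.03873 = 118.28312

£118.28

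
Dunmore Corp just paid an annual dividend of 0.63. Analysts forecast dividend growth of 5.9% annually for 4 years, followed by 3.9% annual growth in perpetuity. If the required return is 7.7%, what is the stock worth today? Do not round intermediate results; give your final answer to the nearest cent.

D_1 = 0.66717
D_2 = 0.70653
D_3 = 0.74822
D_4 = 0.79236
Terminal value at year 4: TV = D_4×(1+g_2)/(r−g_2) = 0.82327/0.038 = 21.66488
P_0 = D_1/(1+r)^1 + D_2/(1+r)^2 + D_3/(1+r)^3 + D_4/(1+r)^4 + TV/(1+r)^4
    = 0.61947 + 0.60912 + 0.59894 + 0.58893 + 16.10251 = 18.51896

18.52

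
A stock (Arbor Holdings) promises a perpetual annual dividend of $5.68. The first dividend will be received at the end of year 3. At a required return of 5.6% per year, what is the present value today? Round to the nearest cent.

Value at end of year 2: C / r = $5.68 / 0.056 = $101.4286
Discount to today: PV = $101.4286 / (1 + 0.056)^2 = $101.4286 / 1.115136 = $90.96

$90.96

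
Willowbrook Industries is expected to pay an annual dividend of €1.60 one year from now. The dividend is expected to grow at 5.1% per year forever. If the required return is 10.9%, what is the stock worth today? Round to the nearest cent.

€27.59

Growing perpetuity: P = D₁ / (r − g) = €1.6000 / (0.109 − 0.051) = €27.59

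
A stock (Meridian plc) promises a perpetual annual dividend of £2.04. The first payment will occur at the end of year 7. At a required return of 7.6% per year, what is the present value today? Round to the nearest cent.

£17.30

Value at end of year 6: C / r = £2.04 / 0.076 = £26.8421
Discount to today: PV = £26.8421 / (1 + 0.076)^6 = £26.8421 / 1.551935 = £17.30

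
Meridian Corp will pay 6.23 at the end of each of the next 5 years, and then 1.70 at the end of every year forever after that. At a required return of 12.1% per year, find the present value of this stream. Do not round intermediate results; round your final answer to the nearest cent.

30.34

PV of 5-year annuity: 6.23 × [1 − (1+0.121)^−5] / 0.121 = 22.40223
Perpetuity value at year 5: 1.70 / 0.121 = 14.04959
PV of perpetuity: 14.04959 / (1+0.121)^5 = 7.93662
Total PV = 22.40223 + 7.93662 = 30.33885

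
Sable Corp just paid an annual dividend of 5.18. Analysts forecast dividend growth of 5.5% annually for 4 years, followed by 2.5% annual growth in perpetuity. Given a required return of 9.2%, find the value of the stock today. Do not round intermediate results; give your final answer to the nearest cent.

88.06

D_1 = 5.46490
D_2 = 5.76547
D_3 = 6.08257
D_4 = 6.41711
Terminal value at year 4: TV = D_4×(1+g_2)/(r−g_2) = 6.57754/0.067 = 98.17223
P_0 = D_1/(1+r)^1 + D_2/(1+r)^2 + D_3/(1+r)^3 + D_4/(1+r)^4 + TV/(1+r)^4
    = 5.00449 + 4.83492 + 4.67110 + 4.51283 + 69.03957 = 88.06291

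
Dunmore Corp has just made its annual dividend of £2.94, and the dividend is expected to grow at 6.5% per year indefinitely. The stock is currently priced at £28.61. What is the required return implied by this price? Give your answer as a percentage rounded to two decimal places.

17.44%

D₁ = £2.94 × 1.065 = £3.1311
P = D₁/(r − g) ⇒ r = D₁/P + g = £3.1311/£28.61 + 0.065 = 0.109441 + 0.065 = 0.174441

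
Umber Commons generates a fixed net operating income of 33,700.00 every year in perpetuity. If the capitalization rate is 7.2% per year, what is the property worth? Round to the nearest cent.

Level perpetuity: PV = C / r = 33,700.00 / 0.072 = 468,055.56

468055.56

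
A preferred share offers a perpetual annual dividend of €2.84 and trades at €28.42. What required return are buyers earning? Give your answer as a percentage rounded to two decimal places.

P = C/r ⇒ r = C/P = €2.84/€28.42 = 0.099930

9.99%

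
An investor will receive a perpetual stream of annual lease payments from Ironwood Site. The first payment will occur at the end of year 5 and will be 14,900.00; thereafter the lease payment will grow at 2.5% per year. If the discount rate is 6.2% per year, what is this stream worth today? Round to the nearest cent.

Value at end of year 4: C₁ / (r − g) = 14,900.00 / (0.062 − 0.025) = 402,702.7027
Discount to today: PV = 402,702.7027 / (1 + 0.062)^4 = 402,702.7027 / 1.272032 = 316,582.19

316582.19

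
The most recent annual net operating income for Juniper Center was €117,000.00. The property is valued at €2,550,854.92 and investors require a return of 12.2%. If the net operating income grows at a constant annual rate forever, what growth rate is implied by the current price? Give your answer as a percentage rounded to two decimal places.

7.28%

P = D₀(1+g)/(r−g) ⇒ P(r−g) = D₀(1+g) ⇒ g(P+D₀) = P·r − D₀
g = (P·r − D₀)/(P + D₀) = (€2,550,854.92×0.122 − €117,000.00) / (€2,550,854.92 + €117,000.00) = 0.072794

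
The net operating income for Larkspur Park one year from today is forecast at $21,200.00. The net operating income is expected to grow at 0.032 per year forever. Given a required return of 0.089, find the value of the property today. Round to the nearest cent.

Growing perpetuity: P = D₁ / (r − g) = $21,200.0000 / (0.089 − 0.032) = $371,929.82

$371929.82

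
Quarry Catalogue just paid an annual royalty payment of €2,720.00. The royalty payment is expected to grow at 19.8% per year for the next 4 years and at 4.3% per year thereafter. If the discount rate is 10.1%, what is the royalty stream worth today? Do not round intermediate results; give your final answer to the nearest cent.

D_1 = 3258.56000
D_2 = 3903.75488
D_3 = 4676.69835
D_4 = 5602.68462
Terminal value at year 4: TV = D_4×(1+g_2)/(r−g_2) = 5843.60006/0.058 = 100751.72513
P_0 = D_1/(1+r)^1 + D_2/(1+r)^2 + D_3/(1+r)^3 + D_4/(1+r)^4 + TV/(1+r)^4
    = 2959.63669 + 3220.38579 + 3504.10734 + 3812.82524 + 68565.11602 = 82062.07109

€82062.07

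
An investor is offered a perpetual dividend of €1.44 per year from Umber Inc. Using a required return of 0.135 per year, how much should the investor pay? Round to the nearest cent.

€10.67

Level perpetuity: PV = C / r = €1.44 / 0.135 = €10.67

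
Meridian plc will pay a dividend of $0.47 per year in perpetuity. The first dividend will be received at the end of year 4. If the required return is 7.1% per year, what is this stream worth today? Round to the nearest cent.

$5.39

Value at end of year 3: C / r = $0.47 / 0.071 = $6.6197
Discount to today: PV = $6.6197 / (1 + 0.071)^3 = $6.6197 / 1.228481 = $5.39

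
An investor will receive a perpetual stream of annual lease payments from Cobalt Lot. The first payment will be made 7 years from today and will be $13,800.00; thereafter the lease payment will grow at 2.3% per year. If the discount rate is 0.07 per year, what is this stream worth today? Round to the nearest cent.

$195649.42

Value at end of year 6: C₁ / (r − g) = $13,800.00 / (0.07 − 0.023) = $293,617.0213
Discount to today: PV = $293,617.0213 / (1 + 0.07)^6 = $293,617.0213 / 1.500730 = $195,649.42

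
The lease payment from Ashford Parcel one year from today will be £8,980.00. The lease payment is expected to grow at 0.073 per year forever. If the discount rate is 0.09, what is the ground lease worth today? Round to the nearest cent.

Growing perpetuity: P = D₁ / (r − g) = £8,980.0000 / (0.09 − 0.073) = £528,235.29

£528235.29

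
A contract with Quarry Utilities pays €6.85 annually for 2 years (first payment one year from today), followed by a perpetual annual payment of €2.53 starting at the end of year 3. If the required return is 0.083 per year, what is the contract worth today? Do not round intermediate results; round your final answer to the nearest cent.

PV of 2-year annuity: €6.85 × [1 − (1+0.083)^−2] / 0.083 = 12.16530
Perpetuity value at year 2: €2.53 / 0.083 = 30.48193
PV of perpetuity: 30.48193 / (1+0.083)^2 = 25.98876
Total PV = 12.16530 + 25.98876 = 38.15406

€38.15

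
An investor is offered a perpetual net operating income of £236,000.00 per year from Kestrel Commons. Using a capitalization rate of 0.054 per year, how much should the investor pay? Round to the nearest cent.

£4370370.37

Level perpetuity: PV = C / r = £236,000.00 / 0.054 = £4,370,370.37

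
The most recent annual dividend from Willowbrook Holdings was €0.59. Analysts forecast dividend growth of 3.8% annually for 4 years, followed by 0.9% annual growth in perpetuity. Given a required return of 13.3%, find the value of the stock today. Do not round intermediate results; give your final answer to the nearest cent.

D_1 = 0.61242
D_2 = 0.63569
D_3 = 0.65985
D_4 = 0.68492
Terminal value at year 4: TV = D_4×(1+g_2)/(r−g_2) = 0.69109/0.124 = 5.57328
P_0 = D_1/(1+r)^1 + D_2/(1+r)^2 + D_3/(1+r)^3 + D_4/(1+r)^4 + TV/(1+r)^4
    = 0.54053 + 0.49521 + 0.45368 + 0.41564 + 3.38214 = 5.28720

€5.29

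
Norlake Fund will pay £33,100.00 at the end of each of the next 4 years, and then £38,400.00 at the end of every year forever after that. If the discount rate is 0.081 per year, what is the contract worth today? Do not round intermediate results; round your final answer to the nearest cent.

£456558.80

PV of 4-year annuity: £33,100.00 × [1 − (1+0.081)^−4] / 0.081 = 109387.81342
Perpetuity value at year 4: £38,400.00 / 0.081 = 474074.07407
PV of perpetuity: 474074.07407 / (1+0.081)^4 = 347170.99143
Total PV = 109387.81342 + 347170.99143 = 456558.80486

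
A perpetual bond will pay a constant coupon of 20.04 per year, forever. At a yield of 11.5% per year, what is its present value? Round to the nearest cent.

174.26

Level perpetuity: PV = C / r = 20.04 / 0.115 = 174.26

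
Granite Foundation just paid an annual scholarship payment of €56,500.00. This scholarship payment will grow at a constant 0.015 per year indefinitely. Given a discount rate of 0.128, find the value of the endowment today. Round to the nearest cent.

D₁ = D₀ × (1 + g) = €56,500.00 × 1.015 = €57,347.5000
Growing perpetuity: P = D₁ / (r − g) = €57,347.5000 / (0.128 − 0.015) = €507,500.00

€507500.00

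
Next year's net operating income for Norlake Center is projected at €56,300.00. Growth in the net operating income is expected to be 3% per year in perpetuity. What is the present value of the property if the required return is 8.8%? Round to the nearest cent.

Growing perpetuity: P = D₁ / (r − g) = €56,300.0000 / (0.088 − 0.03) = €970,689.66

€970689.66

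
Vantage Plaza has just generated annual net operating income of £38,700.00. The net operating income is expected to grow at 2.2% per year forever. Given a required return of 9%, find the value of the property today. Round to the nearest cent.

D₁ = D₀ × (1 + g) = £38,700.00 × 1.022 = £39,551.4000
Growing perpetuity: P = D₁ / (r − g) = £39,551.4000 / (0.09 − 0.022) = £581,638.24

£581638.24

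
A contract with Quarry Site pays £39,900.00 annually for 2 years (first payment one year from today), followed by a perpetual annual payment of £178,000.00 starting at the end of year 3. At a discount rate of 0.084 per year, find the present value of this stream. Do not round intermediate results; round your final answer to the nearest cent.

£1874122.78

PV of 2-year annuity: £39,900.00 × [1 − (1+0.084)^−2] / 0.084 = 70763.94657
Perpetuity value at year 2: £178,000.00 / 0.084 = 2119047.61905
PV of perpetuity: 2119047.61905 / (1+0.084)^2 = 1803358.83485
Total PV = 70763.94657 + 1803358.83485 = 1874122.78142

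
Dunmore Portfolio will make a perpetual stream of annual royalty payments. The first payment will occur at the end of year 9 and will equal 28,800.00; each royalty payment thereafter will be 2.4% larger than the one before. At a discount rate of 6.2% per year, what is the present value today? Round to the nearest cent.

Value at end of year 8: C₁ / (r − g) = 28,800.00 / (0.062 − 0.024) = 757,894.7368
Discount to today: PV = 757,894.7368 / (1 + 0.062)^8 = 757,894.7368 / 1.618066 = 468,395.55

468395.55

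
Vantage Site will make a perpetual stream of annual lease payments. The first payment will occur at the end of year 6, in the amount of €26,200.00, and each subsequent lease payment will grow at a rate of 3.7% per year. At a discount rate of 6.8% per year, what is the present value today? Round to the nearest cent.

€608251.70

Value at end of year 5: C₁ / (r − g) = €26,200.00 / (0.068 − 0.037) = €845,161.2903
Discount to today: PV = €845,161.2903 / (1 + 0.068)^5 = €845,161.2903 / 1.389493 = €608,251.70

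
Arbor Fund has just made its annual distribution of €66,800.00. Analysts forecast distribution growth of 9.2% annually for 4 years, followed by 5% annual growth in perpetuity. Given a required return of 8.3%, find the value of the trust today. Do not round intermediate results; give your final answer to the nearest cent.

D_1 = 72945.60000
D_2 = 79656.59520
D_3 = 86985.00196
D_4 = 94987.62214
Terminal value at year 4: TV = D_4×(1+g_2)/(r−g_2) = 99737.00325/0.033 = 3022333.43168
P_0 = D_1/(1+r)^1 + D_2/(1+r)^2 + D_3/(1+r)^3 + D_4/(1+r)^4 + TV/(1+r)^4
    = 67355.12465 + 67914.86253 + 68479.25197 + 69048.33163 + 2196992.36996 = 2469789.94074

€2469789.94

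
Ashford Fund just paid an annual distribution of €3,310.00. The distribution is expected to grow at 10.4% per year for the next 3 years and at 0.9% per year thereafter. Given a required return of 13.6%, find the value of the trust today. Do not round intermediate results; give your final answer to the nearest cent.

€33518.24

D_1 = 3654.24000
D_2 = 4034.28096
D_3 = 4453.84618
Terminal value at year 3: TV = D_3×(1+g_2)/(r−g_2) = 4493.93080/0.127 = 35385.28185
P_0 = D_1/(1+r)^1 + D_2/(1+r)^2 + D_3/(1+r)^3 + TV/(1+r)^3
    = 3216.76056 + 3126.14759 + 3038.08709 + 24137.24313 = 33518.23838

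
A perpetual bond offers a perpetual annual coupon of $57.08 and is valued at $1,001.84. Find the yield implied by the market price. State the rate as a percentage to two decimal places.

P = C/r ⇒ r = C/P = $57.08/$1,001.84 = 0.056975

5.70%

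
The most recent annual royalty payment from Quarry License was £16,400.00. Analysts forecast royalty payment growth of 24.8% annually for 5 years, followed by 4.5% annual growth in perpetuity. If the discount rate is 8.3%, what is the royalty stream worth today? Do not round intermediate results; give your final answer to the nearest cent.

D_1 = 20467.20000
D_2 = 25543.06560
D_3 = 31877.74587
D_4 = 39783.42684
D_5 = 49649.71670
Terminal value at year 5: TV = D_5×(1+g_2)/(r−g_2) = 51883.95395/0.038 = 1365367.20930
P_0 = D_1/(1+r)^1 + D_2/(1+r)^2 + D_3/(1+r)^3 + D_4/(1+r)^4 + D_5/(1+r)^5 + TV/(1+r)^5
    = 18898.61496 + 21777.90533 + 25095.86874 + 28919.33905 + 33325.33253 + 916446.64463 = 1044463.70524

£1044463.71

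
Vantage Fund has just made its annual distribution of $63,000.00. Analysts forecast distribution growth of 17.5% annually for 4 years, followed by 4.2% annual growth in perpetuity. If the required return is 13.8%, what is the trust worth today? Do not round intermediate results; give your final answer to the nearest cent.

$1050336.31

D_1 = 74025.00000
D_2 = 86979.37500
D_3 = 102200.76562
D_4 = 120085.89961
Terminal value at year 4: TV = D_4×(1+g_2)/(r−g_2) = 125129.50739/0.096 = 1303432.36868
P_0 = D_1/(1+r)^1 + D_2/(1+r)^2 + D_3/(1+r)^3 + D_4/(1+r)^4 + TV/(1+r)^4
    = 65048.33040 + 67163.25855 + 69346.94973 + 71601.63966 + 777176.13046 = 1050336.30879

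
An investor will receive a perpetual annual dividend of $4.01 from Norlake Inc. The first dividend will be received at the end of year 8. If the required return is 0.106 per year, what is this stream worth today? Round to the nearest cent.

Value at end of year 7: C / r = $4.01 / 0.106 = $37.8302
Discount to today: PV = $37.8302 / (1 + 0.106)^7 = $37.8302 / 2.024351 = $18.69

$18.69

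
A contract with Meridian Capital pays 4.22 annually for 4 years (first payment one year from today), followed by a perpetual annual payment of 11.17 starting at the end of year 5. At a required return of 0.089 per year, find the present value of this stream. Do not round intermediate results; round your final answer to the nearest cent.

102.94

PV of 4-year annuity: 4.22 × [1 − (1+0.089)^−4] / 0.089 = 13.70168
Perpetuity value at year 4: 11.17 / 0.089 = 125.50562
PV of perpetuity: 125.50562 / (1+0.089)^4 = 89.23837
Total PV = 13.70168 + 89.23837 = 102.94005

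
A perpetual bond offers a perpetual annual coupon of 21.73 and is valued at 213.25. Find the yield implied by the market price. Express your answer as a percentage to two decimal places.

10.19%

P = C/r ⇒ r = C/P = 21.73/213.25 = 0.101899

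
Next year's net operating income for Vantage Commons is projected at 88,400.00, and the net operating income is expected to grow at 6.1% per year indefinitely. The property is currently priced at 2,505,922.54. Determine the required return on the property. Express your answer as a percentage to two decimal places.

9.63%

P = D₁/(r − g) ⇒ r = D₁/P + g = 88,400.0000/2,505,922.54 + 0.061 = 0.035276 + 0.061 = 0.096276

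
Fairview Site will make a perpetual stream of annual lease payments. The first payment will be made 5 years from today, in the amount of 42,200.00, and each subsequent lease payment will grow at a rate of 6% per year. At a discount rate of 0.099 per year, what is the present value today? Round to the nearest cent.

Value at end of year 4: C₁ / (r − g) = 42,200.00 / (0.099 − 0.06) = 1,082,051.2821
Discount to today: PV = 1,082,051.2821 / (1 + 0.099)^4 = 1,082,051.2821 / 1.458783 = 741,749.18

741749.18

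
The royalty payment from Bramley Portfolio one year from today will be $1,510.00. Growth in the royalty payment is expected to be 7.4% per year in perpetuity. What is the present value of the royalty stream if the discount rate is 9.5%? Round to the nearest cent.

Growing perpetuity: P = D₁ / (r − g) = $1,510.0000 / (0.095 − 0.074) = $71,904.76

$71904.76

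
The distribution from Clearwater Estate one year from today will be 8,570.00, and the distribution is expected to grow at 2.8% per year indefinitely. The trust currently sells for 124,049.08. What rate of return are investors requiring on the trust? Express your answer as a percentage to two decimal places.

P = D₁/(r − g) ⇒ r = D₁/P + g = 8,570.0000/124,049.08 + 0.028 = 0.069086 + 0.028 = 0.097086

9.71%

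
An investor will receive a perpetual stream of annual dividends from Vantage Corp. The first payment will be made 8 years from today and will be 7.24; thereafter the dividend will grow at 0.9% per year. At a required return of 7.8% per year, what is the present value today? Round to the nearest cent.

62.02

Value at end of year 7: C₁ / (r − g) = 7.24 / (0.078 − 0.009) = 104.9275
Discount to today: PV = 104.9275 / (1 + 0.078)^7 = 104.9275 / 1.691731 = 62.02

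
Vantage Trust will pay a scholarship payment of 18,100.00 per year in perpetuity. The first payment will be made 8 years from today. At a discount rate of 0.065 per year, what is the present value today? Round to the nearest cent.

Value at end of year 7: C / r = 18,100.00 / 0.065 = 278,461.5385
Discount to today: PV = 278,461.5385 / (1 + 0.065)^7 = 278,461.5385 / 1.553987 = 179,191.73

179191.73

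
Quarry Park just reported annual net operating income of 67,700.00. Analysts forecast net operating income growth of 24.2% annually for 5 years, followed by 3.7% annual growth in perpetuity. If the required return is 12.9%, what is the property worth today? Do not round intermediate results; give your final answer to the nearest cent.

D_1 = 84083.40000
D_2 = 104431.58280
D_3 = 129704.02584
D_4 = 161092.40009
D_5 = 200076.76091
Terminal value at year 5: TV = D_5×(1+g_2)/(r−g_2) = 207479.60107/0.092 = 2255213.05506
P_0 = D_1/(1+r)^1 + D_2/(1+r)^2 + D_3/(1+r)^3 + D_4/(1+r)^4 + D_5/(1+r)^5 + TV/(1+r)^5
    = 74475.99646 + 81930.19274 + 90130.46889 + 99151.49899 + 109075.43113 + 1229469.80528 = 1684233.39349

1684233.39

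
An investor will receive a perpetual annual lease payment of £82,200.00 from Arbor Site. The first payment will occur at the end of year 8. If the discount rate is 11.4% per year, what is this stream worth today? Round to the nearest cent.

£338665.25

Value at end of year 7: C / r = £82,200.00 / 0.114 = £721,052.6316
Discount to today: PV = £721,052.6316 / (1 + 0.114)^7 = £721,052.6316 / 2.129101 = £338,665.25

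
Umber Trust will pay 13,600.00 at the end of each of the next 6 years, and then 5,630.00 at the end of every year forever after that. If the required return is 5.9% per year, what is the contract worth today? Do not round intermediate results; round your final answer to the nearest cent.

134738.24

PV of 6-year annuity: 13,600.00 × [1 − (1+0.059)^−6] / 0.059 = 67086.24320
Perpetuity value at year 6: 5,630.00 / 0.059 = 95423.72881
PV of perpetuity: 95423.72881 / (1+0.059)^6 = 67651.99725
Total PV = 67086.24320 + 67651.99725 = 134738.24045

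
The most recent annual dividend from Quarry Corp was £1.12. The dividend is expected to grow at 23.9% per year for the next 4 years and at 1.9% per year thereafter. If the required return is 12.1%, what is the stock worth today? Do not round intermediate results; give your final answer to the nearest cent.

£22.49

D_1 = 1.38768
D_2 = 1.71934
D_3 = 2.13026
D_4 = 2.63939
Terminal value at year 4: TV = D_4×(1+g_2)/(r−g_2) = 2.68954/0.102 = 26.36800
P_0 = D_1/(1+r)^1 + D_2/(1+r)^2 + D_3/(1+r)^3 + D_4/(1+r)^4 + TV/(1+r)^4
    = 1.23789 + 1.36820 + 1.51222 + 1.67140 + 16.69763 = 22.48735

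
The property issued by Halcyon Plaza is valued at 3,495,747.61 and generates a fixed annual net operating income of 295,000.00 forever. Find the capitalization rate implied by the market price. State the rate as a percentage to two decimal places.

P = C/r ⇒ r = C/P = 295,000.00/3,495,747.61 = 0.084388

8.44%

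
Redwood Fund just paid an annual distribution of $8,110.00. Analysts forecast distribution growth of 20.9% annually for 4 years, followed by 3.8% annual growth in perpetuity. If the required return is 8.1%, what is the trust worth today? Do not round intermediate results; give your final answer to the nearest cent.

$349552.61

D_1 = 9804.99000
D_2 = 11854.23291
D_3 = 14331.76759
D_4 = 17327.10701
Terminal value at year 4: TV = D_4×(1+g_2)/(r−g_2) = 17985.53708/0.043 = 418268.30420
P_0 = D_1/(1+r)^1 + D_2/(1+r)^2 + D_3/(1+r)^3 + D_4/(1+r)^4 + TV/(1+r)^4
    = 9070.29602 + 10144.29962 + 11345.47478 + 12688.87975 + 306303.65547 = 349552.60566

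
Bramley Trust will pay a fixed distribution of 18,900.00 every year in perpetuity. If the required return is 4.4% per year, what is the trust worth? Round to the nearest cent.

429545.45

Level perpetuity: PV = C / r = 18,900.00 / 0.044 = 429,545.45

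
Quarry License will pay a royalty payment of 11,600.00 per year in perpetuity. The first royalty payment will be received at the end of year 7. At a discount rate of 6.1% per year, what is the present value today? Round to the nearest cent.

133301.75

Value at end of year 6: C / r = 11,600.00 / 0.061 = 190,163.9344
Discount to today: PV = 190,163.9344 / (1 + 0.061)^6 = 190,163.9344 / 1.426567 = 133,301.75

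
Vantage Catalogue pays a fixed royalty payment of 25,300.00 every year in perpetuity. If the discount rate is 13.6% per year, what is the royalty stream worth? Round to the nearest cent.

Level perpetuity: PV = C / r = 25,300.00 / 0.136 = 186,029.41

186029.41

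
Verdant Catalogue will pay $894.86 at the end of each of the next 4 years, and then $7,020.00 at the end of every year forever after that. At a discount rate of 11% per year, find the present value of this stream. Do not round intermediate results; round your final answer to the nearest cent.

$44815.27

PV of 4-year annuity: $894.86 × [1 − (1+0.11)^−4] / 0.11 = 2776.25455
Perpetuity value at year 4: $7,020.00 / 0.11 = 63818.18182
PV of perpetuity: 63818.18182 / (1+0.11)^4 = 42039.01308
Total PV = 2776.25455 + 42039.01308 = 44815.26763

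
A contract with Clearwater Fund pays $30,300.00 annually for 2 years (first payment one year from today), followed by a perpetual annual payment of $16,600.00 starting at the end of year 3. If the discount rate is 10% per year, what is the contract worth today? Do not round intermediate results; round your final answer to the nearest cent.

$189776.86

PV of 2-year annuity: $30,300.00 × [1 − (1+0.1)^−2] / 0.1 = 52586.77686
Perpetuity value at year 2: $16,600.00 / 0.1 = 166000.00000
PV of perpetuity: 166000.00000 / (1+0.1)^2 = 137190.08264
Total PV = 52586.77686 + 137190.08264 = 189776.85950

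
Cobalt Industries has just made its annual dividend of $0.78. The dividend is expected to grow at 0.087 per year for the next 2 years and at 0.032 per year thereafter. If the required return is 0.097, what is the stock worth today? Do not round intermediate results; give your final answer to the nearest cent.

D_1 = 0.84786
D_2 = 0.92162
Terminal value at year 2: TV = D_2×(1+g_2)/(r−g_2) = 0.95112/0.065 = 14.63255
P_0 = D_1/(1+r)^1 + D_2/(1+r)^2 + TV/(1+r)^2
    = 0.77289 + 0.76584 + 12.15925 = 13.69798

$13.70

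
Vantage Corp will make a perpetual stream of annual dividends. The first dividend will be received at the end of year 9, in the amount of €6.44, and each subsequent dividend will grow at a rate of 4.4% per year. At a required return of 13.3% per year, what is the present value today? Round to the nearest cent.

€26.65

Value at end of year 8: C₁ / (r − g) = €6.44 / (0.133 − 0.044) = €72.3596
Discount to today: PV = €72.3596 / (1 + 0.133)^8 = €72.3596 / 2.715434 = €26.65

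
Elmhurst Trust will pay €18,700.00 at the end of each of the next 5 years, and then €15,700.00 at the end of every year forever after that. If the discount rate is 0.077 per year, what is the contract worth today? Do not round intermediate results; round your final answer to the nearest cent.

€215969.54

PV of 5-year annuity: €18,700.00 × [1 − (1+0.077)^−5] / 0.077 = 75257.77939
Perpetuity value at year 5: €15,700.00 / 0.077 = 203896.10390
PV of perpetuity: 203896.10390 / (1+0.077)^5 = 140711.76505
Total PV = 75257.77939 + 140711.76505 = 215969.54444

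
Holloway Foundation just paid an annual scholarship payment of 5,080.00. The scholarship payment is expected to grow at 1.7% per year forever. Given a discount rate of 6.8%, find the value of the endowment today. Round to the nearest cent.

D₁ = D₀ × (1 + g) = 5,080.00 × 1.017 = 5,166.3600
Growing perpetuity: P = D₁ / (r − g) = 5,166.3600 / (0.068 − 0.017) = 101,301.18

101301.18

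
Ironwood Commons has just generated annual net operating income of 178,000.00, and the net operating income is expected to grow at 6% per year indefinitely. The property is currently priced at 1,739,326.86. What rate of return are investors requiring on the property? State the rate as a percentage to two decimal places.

16.85%

D₁ = 178,000.00 × 1.06 = 188,680.0000
P = D₁/(r − g) ⇒ r = D₁/P + g = 188,680.0000/1,739,326.86 + 0.06 = 0.108479 + 0.06 = 0.168479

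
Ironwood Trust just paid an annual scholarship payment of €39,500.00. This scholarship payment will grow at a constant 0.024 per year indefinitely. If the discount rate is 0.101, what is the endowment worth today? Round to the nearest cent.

€525298.70

D₁ = D₀ × (1 + g) = €39,500.00 × 1.024 = €40,448.0000
Growing perpetuity: P = D₁ / (r − g) = €40,448.0000 / (0.101 − 0.024) = €525,298.70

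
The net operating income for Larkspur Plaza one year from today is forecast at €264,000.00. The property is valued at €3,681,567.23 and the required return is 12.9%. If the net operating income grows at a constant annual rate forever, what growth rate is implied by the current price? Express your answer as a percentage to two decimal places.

5.73%

P = D₁/(r−g) ⇒ g = r − D₁/P = 0.129 − €264,000.00/€3,681,567.23 = 0.057291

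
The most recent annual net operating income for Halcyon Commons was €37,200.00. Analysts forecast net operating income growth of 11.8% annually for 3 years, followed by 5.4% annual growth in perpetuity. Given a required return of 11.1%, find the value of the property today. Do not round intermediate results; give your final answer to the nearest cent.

€813970.11

D_1 = 41589.60000
D_2 = 46497.17280
D_3 = 51983.83919
Terminal value at year 3: TV = D_3×(1+g_2)/(r−g_2) = 54790.96651/0.057 = 961245.02643
P_0 = D_1/(1+r)^1 + D_2/(1+r)^2 + D_3/(1+r)^3 + TV/(1+r)^3
    = 37434.38344 + 37670.24364 + 37907.58991 + 700957.89061 = 813970.10760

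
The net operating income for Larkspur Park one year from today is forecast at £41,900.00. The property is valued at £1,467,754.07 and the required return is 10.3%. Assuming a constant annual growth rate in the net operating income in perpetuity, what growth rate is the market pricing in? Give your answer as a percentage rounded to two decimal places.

P = D₁/(r−g) ⇒ g = r − D₁/P = 0.103 − £41,900.00/£1,467,754.07 = 0.074453

7.45%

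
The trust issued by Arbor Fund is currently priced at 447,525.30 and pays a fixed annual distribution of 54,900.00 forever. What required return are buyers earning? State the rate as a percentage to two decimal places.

P = C/r ⇒ r = C/P = 54,900.00/447,525.30 = 0.122675

12.27%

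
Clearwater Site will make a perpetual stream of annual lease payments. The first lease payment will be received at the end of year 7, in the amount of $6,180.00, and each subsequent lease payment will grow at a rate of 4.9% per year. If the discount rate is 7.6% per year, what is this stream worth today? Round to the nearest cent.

$147486.10

Value at end of year 6: C₁ / (r − g) = $6,180.00 / (0.076 − 0.049) = $228,888.8889
Discount to today: PV = $228,888.8889 / (1 + 0.076)^6 = $228,888.8889 / 1.551935 = $147,486.10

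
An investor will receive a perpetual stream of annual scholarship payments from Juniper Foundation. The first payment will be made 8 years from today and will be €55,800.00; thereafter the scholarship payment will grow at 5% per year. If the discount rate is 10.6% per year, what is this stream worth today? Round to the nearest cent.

Value at end of year 7: C₁ / (r − g) = €55,800.00 / (0.106 − 0.05) = €996,428.5714
Discount to today: PV = €996,428.5714 / (1 + 0.106)^7 = €996,428.5714 / 2.024351 = €492,221.16

€492221.16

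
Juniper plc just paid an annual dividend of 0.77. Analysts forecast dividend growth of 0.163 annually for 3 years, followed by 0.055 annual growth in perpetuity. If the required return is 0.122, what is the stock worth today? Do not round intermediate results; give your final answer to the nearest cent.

15.99

D_1 = 0.89551
D_2 = 1.04148
D_3 = 1.21124
Terminal value at year 3: TV = D_3×(1+g_2)/(r−g_2) = 1.27786/0.067 = 19.07250
P_0 = D_1/(1+r)^1 + D_2/(1+r)^2 + D_3/(1+r)^3 + TV/(1+r)^3
    = 0.79814 + 0.82730 + 0.85753 + 13.50296 = 15.98593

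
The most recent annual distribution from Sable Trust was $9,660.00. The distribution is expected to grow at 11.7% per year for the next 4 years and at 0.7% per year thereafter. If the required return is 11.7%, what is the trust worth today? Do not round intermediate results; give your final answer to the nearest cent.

D_1 = 10790.22000
D_2 = 12052.67574
D_3 = 13462.83880
D_4 = 15037.99094
Terminal value at year 4: TV = D_4×(1+g_2)/(r−g_2) = 15143.25688/0.11 = 137665.97162
P_0 = D_1/(1+r)^1 + D_2/(1+r)^2 + D_3/(1+r)^3 + D_4/(1+r)^4 + TV/(1+r)^4
    = 9660.00000 + 9660.00000 + 9660.00000 + 9660.00000 + 88432.90909 = 127072.90909

$127072.91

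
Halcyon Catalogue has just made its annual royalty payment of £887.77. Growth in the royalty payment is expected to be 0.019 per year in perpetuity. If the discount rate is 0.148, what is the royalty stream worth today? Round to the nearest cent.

D₁ = D₀ × (1 + g) = £887.77 × 1.019 = £904.6376
Growing perpetuity: P = D₁ / (r − g) = £904.6376 / (0.148 − 0.019) = £7,012.69

£7012.69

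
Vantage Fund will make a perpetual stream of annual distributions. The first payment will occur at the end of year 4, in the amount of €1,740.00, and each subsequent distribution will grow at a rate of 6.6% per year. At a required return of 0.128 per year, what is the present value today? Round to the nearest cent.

Value at end of year 3: C₁ / (r − g) = €1,740.00 / (0.128 − 0.066) = €28,064.5161
Discount to today: PV = €28,064.5161 / (1 + 0.128)^3 = €28,064.5161 / 1.435249 = €19,553.76

€19553.76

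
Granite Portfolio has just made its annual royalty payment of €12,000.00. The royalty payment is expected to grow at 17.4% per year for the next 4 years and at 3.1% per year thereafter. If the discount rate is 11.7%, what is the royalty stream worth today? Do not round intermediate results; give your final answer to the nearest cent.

€229994.21

D_1 = 14088.00000
D_2 = 16539.31200
D_3 = 19417.15229
D_4 = 22795.73679
Terminal value at year 4: TV = D_4×(1+g_2)/(r−g_2) = 23502.40463/0.086 = 273283.77473
P_0 = D_1/(1+r)^1 + D_2/(1+r)^2 + D_3/(1+r)^3 + D_4/(1+r)^4 + TV/(1+r)^4
    = 12612.35452 + 13255.95721 + 13932.40266 + 14643.36680 + 175550.12994 = 229994.21114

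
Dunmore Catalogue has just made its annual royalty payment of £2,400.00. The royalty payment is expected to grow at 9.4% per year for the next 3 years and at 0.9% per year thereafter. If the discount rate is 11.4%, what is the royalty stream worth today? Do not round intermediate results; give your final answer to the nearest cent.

D_1 = 2625.60000
D_2 = 2872.40640
D_3 = 3142.41260
Terminal value at year 3: TV = D_3×(1+g_2)/(r−g_2) = 3170.69432/0.105 = 30197.08871
P_0 = D_1/(1+r)^1 + D_2/(1+r)^2 + D_3/(1+r)^3 + TV/(1+r)^3
    = 2356.91203 + 2314.59763 + 2273.04291 + 21842.86001 = 28787.41258

£28787.41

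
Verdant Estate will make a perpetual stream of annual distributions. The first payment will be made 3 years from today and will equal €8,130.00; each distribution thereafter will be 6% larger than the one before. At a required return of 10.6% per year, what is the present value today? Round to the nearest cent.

Value at end of year 2: C₁ / (r − g) = €8,130.00 / (0.106 − 0.06) = €176,739.1304
Discount to today: PV = €176,739.1304 / (1 + 0.106)^2 = €176,739.1304 / 1.223236 = €144,484.90

€144484.90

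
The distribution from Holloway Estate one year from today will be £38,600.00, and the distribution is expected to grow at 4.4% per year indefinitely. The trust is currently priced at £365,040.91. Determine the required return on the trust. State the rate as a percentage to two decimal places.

14.97%

P = D₁/(r − g) ⇒ r = D₁/P + g = £38,600.0000/£365,040.91 + 0.044 = 0.105742 + 0.044 = 0.149742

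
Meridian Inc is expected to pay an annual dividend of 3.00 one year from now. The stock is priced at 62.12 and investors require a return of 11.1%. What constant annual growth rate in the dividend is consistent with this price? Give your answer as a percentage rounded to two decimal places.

6.27%

P = D₁/(r−g) ⇒ g = r − D₁/P = 0.111 − 3.00/62.12 = 0.062706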